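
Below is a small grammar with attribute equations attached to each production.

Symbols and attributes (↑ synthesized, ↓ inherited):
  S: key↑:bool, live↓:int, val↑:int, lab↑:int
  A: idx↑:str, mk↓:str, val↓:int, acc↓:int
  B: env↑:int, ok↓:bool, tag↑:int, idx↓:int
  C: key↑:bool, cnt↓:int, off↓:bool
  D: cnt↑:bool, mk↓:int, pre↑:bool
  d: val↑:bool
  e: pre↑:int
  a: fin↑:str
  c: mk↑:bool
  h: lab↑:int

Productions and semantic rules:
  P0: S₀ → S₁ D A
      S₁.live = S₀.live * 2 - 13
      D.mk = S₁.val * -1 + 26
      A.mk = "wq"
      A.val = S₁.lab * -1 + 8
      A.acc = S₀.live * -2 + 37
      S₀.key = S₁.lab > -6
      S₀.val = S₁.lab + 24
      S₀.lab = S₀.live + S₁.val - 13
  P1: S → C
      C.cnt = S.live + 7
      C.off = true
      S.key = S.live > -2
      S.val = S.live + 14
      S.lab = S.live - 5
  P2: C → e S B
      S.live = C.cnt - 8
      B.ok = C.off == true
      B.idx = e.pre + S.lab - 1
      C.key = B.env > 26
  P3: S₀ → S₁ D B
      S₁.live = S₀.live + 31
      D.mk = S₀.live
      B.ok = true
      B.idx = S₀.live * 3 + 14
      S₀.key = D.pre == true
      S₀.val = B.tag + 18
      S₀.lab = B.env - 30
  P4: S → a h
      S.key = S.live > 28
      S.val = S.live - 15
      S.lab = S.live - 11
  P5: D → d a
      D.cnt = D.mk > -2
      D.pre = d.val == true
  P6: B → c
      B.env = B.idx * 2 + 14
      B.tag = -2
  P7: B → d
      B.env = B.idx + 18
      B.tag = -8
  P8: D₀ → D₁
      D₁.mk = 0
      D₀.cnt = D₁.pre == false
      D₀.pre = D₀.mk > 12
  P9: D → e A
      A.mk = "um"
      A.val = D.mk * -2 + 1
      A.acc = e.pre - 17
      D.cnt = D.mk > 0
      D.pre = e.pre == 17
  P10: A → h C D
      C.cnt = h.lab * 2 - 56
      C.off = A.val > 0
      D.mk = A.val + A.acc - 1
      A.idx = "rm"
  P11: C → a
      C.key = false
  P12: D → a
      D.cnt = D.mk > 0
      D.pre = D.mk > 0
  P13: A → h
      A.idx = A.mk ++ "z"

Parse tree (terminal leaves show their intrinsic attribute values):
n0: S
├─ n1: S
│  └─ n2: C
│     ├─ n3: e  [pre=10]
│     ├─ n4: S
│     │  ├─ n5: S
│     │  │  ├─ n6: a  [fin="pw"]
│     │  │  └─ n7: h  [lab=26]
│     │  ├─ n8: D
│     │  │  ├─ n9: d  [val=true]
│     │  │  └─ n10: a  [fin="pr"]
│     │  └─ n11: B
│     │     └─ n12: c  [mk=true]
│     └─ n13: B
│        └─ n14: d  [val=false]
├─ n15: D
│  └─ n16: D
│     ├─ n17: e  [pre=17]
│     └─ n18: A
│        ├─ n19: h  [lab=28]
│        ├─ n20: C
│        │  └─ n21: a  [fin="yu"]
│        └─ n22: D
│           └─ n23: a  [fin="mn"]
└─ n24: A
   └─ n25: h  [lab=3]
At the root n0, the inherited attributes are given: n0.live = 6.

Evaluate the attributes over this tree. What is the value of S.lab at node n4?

1. n0.live = 6  [given at root]
2. n1.live = -1  [S₀.live * 2 - 13]
3. n2.cnt = 6  [S.live + 7]
4. n2.off = true  [true]
5. n3.pre = 10  [terminal]
6. n4.live = -2  [C.cnt - 8]
7. n5.live = 29  [S₀.live + 31]
8. n6.fin = "pw"  [terminal]
9. n7.lab = 26  [terminal]
10. n5.key = true  [S.live > 28]
11. n5.val = 14  [S.live - 15]
12. n5.lab = 18  [S.live - 11]
13. n8.mk = -2  [S₀.live]
14. n9.val = true  [terminal]
15. n10.fin = "pr"  [terminal]
16. n8.cnt = false  [D.mk > -2]
17. n8.pre = true  [d.val == true]
18. n11.ok = true  [true]
19. n11.idx = 8  [S₀.live * 3 + 14]
20. n12.mk = true  [terminal]
21. n11.env = 30  [B.idx * 2 + 14]
22. n11.tag = -2  [-2]
23. n4.key = true  [D.pre == true]
24. n4.val = 16  [B.tag + 18]
25. n4.lab = 0  [B.env - 30]
26. n13.ok = true  [C.off == true]
27. n13.idx = 9  [e.pre + S.lab - 1]
28. n14.val = false  [terminal]
29. n13.env = 27  [B.idx + 18]
30. n13.tag = -8  [-8]
31. n2.key = true  [B.env > 26]
32. n1.key = true  [S.live > -2]
33. n1.val = 13  [S.live + 14]
34. n1.lab = -6  [S.live - 5]
35. n15.mk = 13  [S₁.val * -1 + 26]
36. n16.mk = 0  [0]
37. n17.pre = 17  [terminal]
38. n18.mk = "um"  ["um"]
39. n18.val = 1  [D.mk * -2 + 1]
40. n18.acc = 0  [e.pre - 17]
41. n19.lab = 28  [terminal]
42. n20.cnt = 0  [h.lab * 2 - 56]
43. n20.off = true  [A.val > 0]
44. n21.fin = "yu"  [terminal]
45. n20.key = false  [false]
46. n22.mk = 0  [A.val + A.acc - 1]
47. n23.fin = "mn"  [terminal]
48. n22.cnt = false  [D.mk > 0]
49. n22.pre = false  [D.mk > 0]
50. n18.idx = "rm"  ["rm"]
51. n16.cnt = false  [D.mk > 0]
52. n16.pre = true  [e.pre == 17]
53. n15.cnt = false  [D₁.pre == false]
54. n15.pre = true  [D₀.mk > 12]
55. n24.mk = "wq"  ["wq"]
56. n24.val = 14  [S₁.lab * -1 + 8]
57. n24.acc = 25  [S₀.live * -2 + 37]
58. n25.lab = 3  [terminal]
59. n24.idx = "wqz"  [A.mk ++ "z"]
60. n0.key = false  [S₁.lab > -6]
61. n0.val = 18  [S₁.lab + 24]
62. n0.lab = 6  [S₀.live + S₁.val - 13]

0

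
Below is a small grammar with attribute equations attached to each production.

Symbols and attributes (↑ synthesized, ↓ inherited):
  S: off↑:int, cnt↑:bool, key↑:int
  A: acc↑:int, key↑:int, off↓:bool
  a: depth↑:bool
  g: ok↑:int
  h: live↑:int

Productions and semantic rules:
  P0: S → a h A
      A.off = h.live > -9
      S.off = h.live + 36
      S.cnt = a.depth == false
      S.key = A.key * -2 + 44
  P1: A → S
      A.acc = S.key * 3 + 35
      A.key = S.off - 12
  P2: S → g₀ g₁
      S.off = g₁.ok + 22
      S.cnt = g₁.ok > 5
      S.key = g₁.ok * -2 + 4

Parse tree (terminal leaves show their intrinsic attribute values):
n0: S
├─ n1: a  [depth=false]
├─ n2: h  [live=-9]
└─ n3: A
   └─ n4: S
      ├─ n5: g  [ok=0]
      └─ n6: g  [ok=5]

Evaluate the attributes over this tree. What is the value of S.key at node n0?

1. n1.depth = false  [terminal]
2. n2.live = -9  [terminal]
3. n3.off = false  [h.live > -9]
4. n5.ok = 0  [terminal]
5. n6.ok = 5  [terminal]
6. n4.off = 27  [g₁.ok + 22]
7. n4.cnt = false  [g₁.ok > 5]
8. n4.key = -6  [g₁.ok * -2 + 4]
9. n3.acc = 17  [S.key * 3 + 35]
10. n3.key = 15  [S.off - 12]
11. n0.off = 27  [h.live + 36]
12. n0.cnt = true  [a.depth == false]
13. n0.key = 14  [A.key * -2 + 44]

14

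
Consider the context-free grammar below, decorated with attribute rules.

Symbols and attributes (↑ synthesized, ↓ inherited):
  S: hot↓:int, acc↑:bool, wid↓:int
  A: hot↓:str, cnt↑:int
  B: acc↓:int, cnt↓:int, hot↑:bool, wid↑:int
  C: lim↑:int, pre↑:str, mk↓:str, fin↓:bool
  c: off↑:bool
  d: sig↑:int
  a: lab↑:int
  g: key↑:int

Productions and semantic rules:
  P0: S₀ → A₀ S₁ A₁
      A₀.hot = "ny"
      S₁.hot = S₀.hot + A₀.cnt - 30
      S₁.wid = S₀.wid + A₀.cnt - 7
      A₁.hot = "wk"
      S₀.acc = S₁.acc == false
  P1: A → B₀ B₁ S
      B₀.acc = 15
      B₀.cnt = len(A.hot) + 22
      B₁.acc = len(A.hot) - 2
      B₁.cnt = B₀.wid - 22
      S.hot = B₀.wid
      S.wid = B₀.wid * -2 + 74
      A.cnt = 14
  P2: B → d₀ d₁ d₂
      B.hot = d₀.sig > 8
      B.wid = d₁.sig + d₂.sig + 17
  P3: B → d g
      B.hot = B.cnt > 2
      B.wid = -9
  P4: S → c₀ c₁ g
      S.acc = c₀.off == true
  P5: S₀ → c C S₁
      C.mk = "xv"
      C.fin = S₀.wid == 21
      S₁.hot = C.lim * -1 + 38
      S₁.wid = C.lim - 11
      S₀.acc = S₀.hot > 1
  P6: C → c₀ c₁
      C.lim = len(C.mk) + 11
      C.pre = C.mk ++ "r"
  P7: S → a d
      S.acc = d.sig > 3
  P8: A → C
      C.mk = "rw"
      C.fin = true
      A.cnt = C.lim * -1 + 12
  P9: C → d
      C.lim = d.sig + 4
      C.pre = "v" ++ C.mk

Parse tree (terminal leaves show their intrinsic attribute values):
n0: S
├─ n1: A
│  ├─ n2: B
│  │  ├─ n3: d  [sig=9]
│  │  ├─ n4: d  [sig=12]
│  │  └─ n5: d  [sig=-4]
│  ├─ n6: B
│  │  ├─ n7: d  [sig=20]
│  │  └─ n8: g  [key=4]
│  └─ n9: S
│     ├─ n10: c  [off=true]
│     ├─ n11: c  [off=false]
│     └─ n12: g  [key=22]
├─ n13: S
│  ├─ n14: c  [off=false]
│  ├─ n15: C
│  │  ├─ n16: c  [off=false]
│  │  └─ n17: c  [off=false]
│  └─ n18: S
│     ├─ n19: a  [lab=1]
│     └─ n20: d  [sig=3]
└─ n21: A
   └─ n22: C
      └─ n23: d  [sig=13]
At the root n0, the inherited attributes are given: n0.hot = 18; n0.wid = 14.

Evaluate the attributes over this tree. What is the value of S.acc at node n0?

1. n0.hot = 18  [given at root]
2. n0.wid = 14  [given at root]
3. n1.hot = "ny"  ["ny"]
4. n2.acc = 15  [15]
5. n2.cnt = 24  [len(A.hot) + 22]
6. n3.sig = 9  [terminal]
7. n4.sig = 12  [terminal]
8. n5.sig = -4  [terminal]
9. n2.hot = true  [d₀.sig > 8]
10. n2.wid = 25  [d₁.sig + d₂.sig + 17]
11. n6.acc = 0  [len(A.hot) - 2]
12. n6.cnt = 3  [B₀.wid - 22]
13. n7.sig = 20  [terminal]
14. n8.key = 4  [terminal]
15. n6.hot = true  [B.cnt > 2]
16. n6.wid = -9  [-9]
17. n9.hot = 25  [B₀.wid]
18. n9.wid = 24  [B₀.wid * -2 + 74]
19. n10.off = true  [terminal]
20. n11.off = false  [terminal]
21. n12.key = 22  [terminal]
22. n9.acc = true  [c₀.off == true]
23. n1.cnt = 14  [14]
24. n13.hot = 2  [S₀.hot + A₀.cnt - 30]
25. n13.wid = 21  [S₀.wid + A₀.cnt - 7]
26. n14.off = false  [terminal]
27. n15.mk = "xv"  ["xv"]
28. n15.fin = true  [S₀.wid == 21]
29. n16.off = false  [terminal]
30. n17.off = false  [terminal]
31. n15.lim = 13  [len(C.mk) + 11]
32. n15.pre = "xvr"  [C.mk ++ "r"]
33. n18.hot = 25  [C.lim * -1 + 38]
34. n18.wid = 2  [C.lim - 11]
35. n19.lab = 1  [terminal]
36. n20.sig = 3  [terminal]
37. n18.acc = false  [d.sig > 3]
38. n13.acc = true  [S₀.hot > 1]
39. n21.hot = "wk"  ["wk"]
40. n22.mk = "rw"  ["rw"]
41. n22.fin = true  [true]
42. n23.sig = 13  [terminal]
43. n22.lim = 17  [d.sig + 4]
44. n22.pre = "vrw"  ["v" ++ C.mk]
45. n21.cnt = -5  [C.lim * -1 + 12]
46. n0.acc = false  [S₁.acc == false]

false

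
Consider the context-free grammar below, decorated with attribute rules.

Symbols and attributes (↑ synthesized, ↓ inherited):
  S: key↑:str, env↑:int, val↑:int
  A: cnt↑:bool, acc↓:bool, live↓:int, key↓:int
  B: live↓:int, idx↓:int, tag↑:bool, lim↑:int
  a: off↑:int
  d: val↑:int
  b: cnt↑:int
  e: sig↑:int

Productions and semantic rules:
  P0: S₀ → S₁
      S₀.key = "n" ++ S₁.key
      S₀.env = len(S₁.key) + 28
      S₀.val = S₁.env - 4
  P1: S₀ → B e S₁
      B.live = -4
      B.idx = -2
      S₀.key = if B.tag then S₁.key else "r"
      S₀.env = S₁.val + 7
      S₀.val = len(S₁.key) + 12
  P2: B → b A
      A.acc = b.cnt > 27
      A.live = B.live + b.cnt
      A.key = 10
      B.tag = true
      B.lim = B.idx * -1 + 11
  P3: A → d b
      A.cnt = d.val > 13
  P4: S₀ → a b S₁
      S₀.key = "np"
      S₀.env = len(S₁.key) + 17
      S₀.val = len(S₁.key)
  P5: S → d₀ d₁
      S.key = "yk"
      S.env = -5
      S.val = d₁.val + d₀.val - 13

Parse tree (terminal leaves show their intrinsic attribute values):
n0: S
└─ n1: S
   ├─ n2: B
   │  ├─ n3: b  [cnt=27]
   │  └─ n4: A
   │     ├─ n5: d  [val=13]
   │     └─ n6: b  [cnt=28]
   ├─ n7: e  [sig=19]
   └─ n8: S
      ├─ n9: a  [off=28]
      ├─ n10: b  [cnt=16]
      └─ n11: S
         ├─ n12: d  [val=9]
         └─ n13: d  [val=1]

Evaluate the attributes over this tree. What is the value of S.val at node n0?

5

1. n2.live = -4  [-4]
2. n2.idx = -2  [-2]
3. n3.cnt = 27  [terminal]
4. n4.acc = false  [b.cnt > 27]
5. n4.live = 23  [B.live + b.cnt]
6. n4.key = 10  [10]
7. n5.val = 13  [terminal]
8. n6.cnt = 28  [terminal]
9. n4.cnt = false  [d.val > 13]
10. n2.tag = true  [true]
11. n2.lim = 13  [B.idx * -1 + 11]
12. n7.sig = 19  [terminal]
13. n9.off = 28  [terminal]
14. n10.cnt = 16  [terminal]
15. n12.val = 9  [terminal]
16. n13.val = 1  [terminal]
17. n11.key = "yk"  ["yk"]
18. n11.env = -5  [-5]
19. n11.val = -3  [d₁.val + d₀.val - 13]
20. n8.key = "np"  ["np"]
21. n8.env = 19  [len(S₁.key) + 17]
22. n8.val = 2  [len(S₁.key)]
23. n1.key = "np"  [if B.tag then S₁.key else "r"]
24. n1.env = 9  [S₁.val + 7]
25. n1.val = 14  [len(S₁.key) + 12]
26. n0.key = "nnp"  ["n" ++ S₁.key]
27. n0.env = 30  [len(S₁.key) + 28]
28. n0.val = 5  [S₁.env - 4]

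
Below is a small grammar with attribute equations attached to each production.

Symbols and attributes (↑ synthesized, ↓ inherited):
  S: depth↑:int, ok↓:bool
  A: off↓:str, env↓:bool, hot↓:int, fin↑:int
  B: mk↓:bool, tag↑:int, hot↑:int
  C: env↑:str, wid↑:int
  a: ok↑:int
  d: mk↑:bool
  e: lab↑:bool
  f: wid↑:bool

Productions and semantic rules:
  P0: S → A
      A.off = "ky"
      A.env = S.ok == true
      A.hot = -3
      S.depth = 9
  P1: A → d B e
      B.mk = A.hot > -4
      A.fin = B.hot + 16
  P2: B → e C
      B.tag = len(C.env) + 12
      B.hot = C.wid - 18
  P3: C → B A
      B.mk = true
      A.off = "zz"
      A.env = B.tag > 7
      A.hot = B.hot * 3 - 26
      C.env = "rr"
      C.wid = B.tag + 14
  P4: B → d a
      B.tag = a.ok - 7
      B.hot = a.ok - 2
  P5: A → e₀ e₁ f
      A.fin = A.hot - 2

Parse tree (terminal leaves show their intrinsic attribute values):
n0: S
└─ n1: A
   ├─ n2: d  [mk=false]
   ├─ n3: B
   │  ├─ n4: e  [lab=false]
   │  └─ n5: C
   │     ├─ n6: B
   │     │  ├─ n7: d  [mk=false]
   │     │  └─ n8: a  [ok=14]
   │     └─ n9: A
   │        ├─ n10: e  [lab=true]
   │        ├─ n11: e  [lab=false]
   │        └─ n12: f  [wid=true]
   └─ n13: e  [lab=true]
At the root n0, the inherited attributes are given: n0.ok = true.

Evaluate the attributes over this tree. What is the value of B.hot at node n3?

3

1. n0.ok = true  [given at root]
2. n1.off = "ky"  ["ky"]
3. n1.env = true  [S.ok == true]
4. n1.hot = -3  [-3]
5. n2.mk = false  [terminal]
6. n3.mk = true  [A.hot > -4]
7. n4.lab = false  [terminal]
8. n6.mk = true  [true]
9. n7.mk = false  [terminal]
10. n8.ok = 14  [terminal]
11. n6.tag = 7  [a.ok - 7]
12. n6.hot = 12  [a.ok - 2]
13. n9.off = "zz"  ["zz"]
14. n9.env = false  [B.tag > 7]
15. n9.hot = 10  [B.hot * 3 - 26]
16. n10.lab = true  [terminal]
17. n11.lab = false  [terminal]
18. n12.wid = true  [terminal]
19. n9.fin = 8  [A.hot - 2]
20. n5.env = "rr"  ["rr"]
21. n5.wid = 21  [B.tag + 14]
22. n3.tag = 14  [len(C.env) + 12]
23. n3.hot = 3  [C.wid - 18]
24. n13.lab = true  [terminal]
25. n1.fin = 19  [B.hot + 16]
26. n0.depth = 9  [9]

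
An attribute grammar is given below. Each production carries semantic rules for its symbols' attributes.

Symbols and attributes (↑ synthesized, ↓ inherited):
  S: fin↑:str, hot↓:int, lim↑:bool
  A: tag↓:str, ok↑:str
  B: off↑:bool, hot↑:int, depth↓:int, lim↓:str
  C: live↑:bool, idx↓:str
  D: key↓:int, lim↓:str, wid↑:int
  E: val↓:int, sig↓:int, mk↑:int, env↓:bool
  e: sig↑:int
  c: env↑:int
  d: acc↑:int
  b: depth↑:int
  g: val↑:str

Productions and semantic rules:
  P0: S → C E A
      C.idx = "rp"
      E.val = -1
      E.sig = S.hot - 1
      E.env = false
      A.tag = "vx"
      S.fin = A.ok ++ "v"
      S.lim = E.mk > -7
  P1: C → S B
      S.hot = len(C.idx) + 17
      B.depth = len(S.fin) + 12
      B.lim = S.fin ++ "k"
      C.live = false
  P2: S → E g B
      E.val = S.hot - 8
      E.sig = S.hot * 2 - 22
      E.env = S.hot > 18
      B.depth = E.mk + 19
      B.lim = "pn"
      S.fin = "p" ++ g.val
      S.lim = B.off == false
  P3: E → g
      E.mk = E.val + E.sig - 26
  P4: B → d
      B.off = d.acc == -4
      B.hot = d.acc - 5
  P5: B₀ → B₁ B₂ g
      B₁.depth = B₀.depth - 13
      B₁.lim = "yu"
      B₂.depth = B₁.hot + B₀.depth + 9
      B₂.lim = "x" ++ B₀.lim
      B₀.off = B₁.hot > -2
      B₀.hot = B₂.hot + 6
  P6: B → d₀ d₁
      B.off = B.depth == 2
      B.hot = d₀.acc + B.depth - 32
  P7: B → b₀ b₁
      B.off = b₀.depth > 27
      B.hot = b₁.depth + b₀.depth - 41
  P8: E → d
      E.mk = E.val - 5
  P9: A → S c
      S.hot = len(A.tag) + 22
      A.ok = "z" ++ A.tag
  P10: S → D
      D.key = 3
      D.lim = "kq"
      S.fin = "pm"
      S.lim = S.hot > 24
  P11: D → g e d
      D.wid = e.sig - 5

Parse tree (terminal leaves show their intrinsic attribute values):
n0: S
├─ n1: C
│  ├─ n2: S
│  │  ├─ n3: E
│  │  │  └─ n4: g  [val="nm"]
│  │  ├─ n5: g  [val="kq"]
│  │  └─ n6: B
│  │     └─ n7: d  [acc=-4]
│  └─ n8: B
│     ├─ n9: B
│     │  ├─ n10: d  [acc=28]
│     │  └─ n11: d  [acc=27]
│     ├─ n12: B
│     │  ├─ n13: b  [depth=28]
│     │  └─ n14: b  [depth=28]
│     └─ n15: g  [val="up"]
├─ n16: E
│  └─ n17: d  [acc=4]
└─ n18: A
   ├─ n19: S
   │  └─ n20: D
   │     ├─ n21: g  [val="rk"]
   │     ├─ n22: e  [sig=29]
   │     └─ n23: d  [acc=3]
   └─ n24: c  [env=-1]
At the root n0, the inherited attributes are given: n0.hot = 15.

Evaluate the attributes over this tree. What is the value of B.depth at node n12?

1. n0.hot = 15  [given at root]
2. n1.idx = "rp"  ["rp"]
3. n2.hot = 19  [len(C.idx) + 17]
4. n3.val = 11  [S.hot - 8]
5. n3.sig = 16  [S.hot * 2 - 22]
6. n3.env = true  [S.hot > 18]
7. n4.val = "nm"  [terminal]
8. n3.mk = 1  [E.val + E.sig - 26]
9. n5.val = "kq"  [terminal]
10. n6.depth = 20  [E.mk + 19]
11. n6.lim = "pn"  ["pn"]
12. n7.acc = -4  [terminal]
13. n6.off = true  [d.acc == -4]
14. n6.hot = -9  [d.acc - 5]
15. n2.fin = "pkq"  ["p" ++ g.val]
16. n2.lim = false  [B.off == false]
17. n8.depth = 15  [len(S.fin) + 12]
18. n8.lim = "pkqk"  [S.fin ++ "k"]
19. n9.depth = 2  [B₀.depth - 13]
20. n9.lim = "yu"  ["yu"]
21. n10.acc = 28  [terminal]
22. n11.acc = 27  [terminal]
23. n9.off = true  [B.depth == 2]
24. n9.hot = -2  [d₀.acc + B.depth - 32]
25. n12.depth = 22  [B₁.hot + B₀.depth + 9]
26. n12.lim = "xpkqk"  ["x" ++ B₀.lim]
27. n13.depth = 28  [terminal]
28. n14.depth = 28  [terminal]
29. n12.off = true  [b₀.depth > 27]
30. n12.hot = 15  [b₁.depth + b₀.depth - 41]
31. n15.val = "up"  [terminal]
32. n8.off = false  [B₁.hot > -2]
33. n8.hot = 21  [B₂.hot + 6]
34. n1.live = false  [false]
35. n16.val = -1  [-1]
36. n16.sig = 14  [S.hot - 1]
37. n16.env = false  [false]
38. n17.acc = 4  [terminal]
39. n16.mk = -6  [E.val - 5]
40. n18.tag = "vx"  ["vx"]
41. n19.hot = 24  [len(A.tag) + 22]
42. n20.key = 3  [3]
43. n20.lim = "kq"  ["kq"]
44. n21.val = "rk"  [terminal]
45. n22.sig = 29  [terminal]
46. n23.acc = 3  [terminal]
47. n20.wid = 24  [e.sig - 5]
48. n19.fin = "pm"  ["pm"]
49. n19.lim = false  [S.hot > 24]
50. n24.env = -1  [terminal]
51. n18.ok = "zvx"  ["z" ++ A.tag]
52. n0.fin = "zvxv"  [A.ok ++ "v"]
53. n0.lim = true  [E.mk > -7]

22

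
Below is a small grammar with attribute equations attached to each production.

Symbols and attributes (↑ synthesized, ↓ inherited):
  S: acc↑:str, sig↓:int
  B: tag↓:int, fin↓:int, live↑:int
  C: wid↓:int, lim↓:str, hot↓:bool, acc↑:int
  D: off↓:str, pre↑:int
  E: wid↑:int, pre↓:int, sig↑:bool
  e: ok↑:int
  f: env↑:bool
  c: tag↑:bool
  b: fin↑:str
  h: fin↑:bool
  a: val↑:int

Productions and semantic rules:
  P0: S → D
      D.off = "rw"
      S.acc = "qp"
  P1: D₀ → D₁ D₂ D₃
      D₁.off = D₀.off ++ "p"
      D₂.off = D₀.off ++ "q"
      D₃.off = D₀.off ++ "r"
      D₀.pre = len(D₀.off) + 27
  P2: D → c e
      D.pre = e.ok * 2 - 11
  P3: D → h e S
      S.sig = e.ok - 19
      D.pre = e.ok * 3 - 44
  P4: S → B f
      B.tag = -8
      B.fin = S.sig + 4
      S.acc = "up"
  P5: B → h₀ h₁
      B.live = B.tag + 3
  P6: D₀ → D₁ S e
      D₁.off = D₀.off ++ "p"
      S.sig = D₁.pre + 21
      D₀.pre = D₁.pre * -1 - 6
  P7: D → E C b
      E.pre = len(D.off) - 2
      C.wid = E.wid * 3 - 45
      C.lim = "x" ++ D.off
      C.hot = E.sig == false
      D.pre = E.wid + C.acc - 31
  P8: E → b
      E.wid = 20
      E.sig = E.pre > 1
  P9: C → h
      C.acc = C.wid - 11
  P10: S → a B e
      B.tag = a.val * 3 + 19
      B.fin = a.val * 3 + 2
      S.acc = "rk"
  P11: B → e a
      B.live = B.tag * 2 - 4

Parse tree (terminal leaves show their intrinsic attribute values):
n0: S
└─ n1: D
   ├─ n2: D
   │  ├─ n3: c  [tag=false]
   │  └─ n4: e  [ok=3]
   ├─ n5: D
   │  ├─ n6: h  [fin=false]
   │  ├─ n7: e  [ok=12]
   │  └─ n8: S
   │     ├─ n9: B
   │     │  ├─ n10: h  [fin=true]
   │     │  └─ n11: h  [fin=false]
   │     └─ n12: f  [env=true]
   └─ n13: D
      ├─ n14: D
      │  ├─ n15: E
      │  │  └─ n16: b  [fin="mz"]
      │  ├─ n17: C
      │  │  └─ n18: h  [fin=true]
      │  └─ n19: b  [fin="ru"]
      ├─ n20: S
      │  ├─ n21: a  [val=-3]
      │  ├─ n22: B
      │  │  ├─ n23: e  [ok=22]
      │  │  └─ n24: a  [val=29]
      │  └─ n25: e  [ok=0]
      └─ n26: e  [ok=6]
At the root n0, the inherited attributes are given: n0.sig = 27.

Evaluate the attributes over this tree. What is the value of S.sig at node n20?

14

1. n0.sig = 27  [given at root]
2. n1.off = "rw"  ["rw"]
3. n2.off = "rwp"  [D₀.off ++ "p"]
4. n3.tag = false  [terminal]
5. n4.ok = 3  [terminal]
6. n2.pre = -5  [e.ok * 2 - 11]
7. n5.off = "rwq"  [D₀.off ++ "q"]
8. n6.fin = false  [terminal]
9. n7.ok = 12  [terminal]
10. n8.sig = -7  [e.ok - 19]
11. n9.tag = -8  [-8]
12. n9.fin = -3  [S.sig + 4]
13. n10.fin = true  [terminal]
14. n11.fin = false  [terminal]
15. n9.live = -5  [B.tag + 3]
16. n12.env = true  [terminal]
17. n8.acc = "up"  ["up"]
18. n5.pre = -8  [e.ok * 3 - 44]
19. n13.off = "rwr"  [D₀.off ++ "r"]
20. n14.off = "rwrp"  [D₀.off ++ "p"]
21. n15.pre = 2  [len(D.off) - 2]
22. n16.fin = "mz"  [terminal]
23. n15.wid = 20  [20]
24. n15.sig = true  [E.pre > 1]
25. n17.wid = 15  [E.wid * 3 - 45]
26. n17.lim = "xrwrp"  ["x" ++ D.off]
27. n17.hot = false  [E.sig == false]
28. n18.fin = true  [terminal]
29. n17.acc = 4  [C.wid - 11]
30. n19.fin = "ru"  [terminal]
31. n14.pre = -7  [E.wid + C.acc - 31]
32. n20.sig = 14  [D₁.pre + 21]
33. n21.val = -3  [terminal]
34. n22.tag = 10  [a.val * 3 + 19]
35. n22.fin = -7  [a.val * 3 + 2]
36. n23.ok = 22  [terminal]
37. n24.val = 29  [terminal]
38. n22.live = 16  [B.tag * 2 - 4]
39. n25.ok = 0  [terminal]
40. n20.acc = "rk"  ["rk"]
41. n26.ok = 6  [terminal]
42. n13.pre = 1  [D₁.pre * -1 - 6]
43. n1.pre = 29  [len(D₀.off) + 27]
44. n0.acc = "qp"  ["qp"]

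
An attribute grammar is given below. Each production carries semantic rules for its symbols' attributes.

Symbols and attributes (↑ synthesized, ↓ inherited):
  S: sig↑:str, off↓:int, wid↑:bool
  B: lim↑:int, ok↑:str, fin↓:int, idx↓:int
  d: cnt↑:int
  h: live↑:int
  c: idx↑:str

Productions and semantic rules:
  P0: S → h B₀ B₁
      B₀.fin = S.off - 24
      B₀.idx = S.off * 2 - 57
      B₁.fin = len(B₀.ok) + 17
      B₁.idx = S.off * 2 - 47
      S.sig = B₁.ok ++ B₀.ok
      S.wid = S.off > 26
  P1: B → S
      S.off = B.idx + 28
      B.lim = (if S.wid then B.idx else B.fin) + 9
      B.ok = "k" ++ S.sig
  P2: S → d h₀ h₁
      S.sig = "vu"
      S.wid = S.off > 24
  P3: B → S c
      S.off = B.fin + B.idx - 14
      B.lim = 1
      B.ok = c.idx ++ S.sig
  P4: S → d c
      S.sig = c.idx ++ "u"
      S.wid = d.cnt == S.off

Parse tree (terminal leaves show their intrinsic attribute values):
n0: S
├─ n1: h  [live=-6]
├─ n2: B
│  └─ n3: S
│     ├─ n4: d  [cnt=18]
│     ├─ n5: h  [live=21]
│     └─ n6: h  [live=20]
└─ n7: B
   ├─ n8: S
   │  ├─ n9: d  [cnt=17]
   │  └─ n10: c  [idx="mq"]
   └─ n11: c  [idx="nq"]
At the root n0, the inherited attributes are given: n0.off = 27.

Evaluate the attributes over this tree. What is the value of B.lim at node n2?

1. n0.off = 27  [given at root]
2. n1.live = -6  [terminal]
3. n2.fin = 3  [S.off - 24]
4. n2.idx = -3  [S.off * 2 - 57]
5. n3.off = 25  [B.idx + 28]
6. n4.cnt = 18  [terminal]
7. n5.live = 21  [terminal]
8. n6.live = 20  [terminal]
9. n3.sig = "vu"  ["vu"]
10. n3.wid = true  [S.off > 24]
11. n2.lim = 6  [(if S.wid then B.idx else B.fin) + 9]
12. n2.ok = "kvu"  ["k" ++ S.sig]
13. n7.fin = 20  [len(B₀.ok) + 17]
14. n7.idx = 7  [S.off * 2 - 47]
15. n8.off = 13  [B.fin + B.idx - 14]
16. n9.cnt = 17  [terminal]
17. n10.idx = "mq"  [terminal]
18. n8.sig = "mqu"  [c.idx ++ "u"]
19. n8.wid = false  [d.cnt == S.off]
20. n11.idx = "nq"  [terminal]
21. n7.lim = 1  [1]
22. n7.ok = "nqmqu"  [c.idx ++ S.sig]
23. n0.sig = "nqmqukvu"  [B₁.ok ++ B₀.ok]
24. n0.wid = true  [S.off > 26]

6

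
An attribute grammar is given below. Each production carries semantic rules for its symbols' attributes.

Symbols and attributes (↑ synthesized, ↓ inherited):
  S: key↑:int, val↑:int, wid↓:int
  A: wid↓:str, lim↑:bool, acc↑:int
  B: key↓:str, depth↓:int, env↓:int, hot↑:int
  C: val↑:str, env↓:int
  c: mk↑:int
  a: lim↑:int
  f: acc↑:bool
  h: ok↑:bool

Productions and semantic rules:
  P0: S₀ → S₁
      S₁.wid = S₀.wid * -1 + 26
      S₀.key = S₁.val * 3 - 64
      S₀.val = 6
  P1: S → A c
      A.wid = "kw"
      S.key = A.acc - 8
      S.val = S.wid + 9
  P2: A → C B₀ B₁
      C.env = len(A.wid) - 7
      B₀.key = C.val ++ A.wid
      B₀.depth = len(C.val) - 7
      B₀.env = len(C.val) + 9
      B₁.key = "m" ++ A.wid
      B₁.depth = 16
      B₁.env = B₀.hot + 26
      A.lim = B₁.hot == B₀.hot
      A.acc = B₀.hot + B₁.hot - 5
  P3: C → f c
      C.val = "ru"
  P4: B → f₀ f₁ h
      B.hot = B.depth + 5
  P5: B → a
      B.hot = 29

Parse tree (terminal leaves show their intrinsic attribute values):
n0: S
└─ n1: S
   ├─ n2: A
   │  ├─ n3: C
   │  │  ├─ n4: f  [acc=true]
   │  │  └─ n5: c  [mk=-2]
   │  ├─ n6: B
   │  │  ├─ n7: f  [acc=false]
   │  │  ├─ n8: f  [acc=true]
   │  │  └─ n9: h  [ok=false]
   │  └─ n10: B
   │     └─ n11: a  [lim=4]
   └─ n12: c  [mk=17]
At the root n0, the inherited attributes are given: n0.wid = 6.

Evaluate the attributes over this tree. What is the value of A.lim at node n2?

1. n0.wid = 6  [given at root]
2. n1.wid = 20  [S₀.wid * -1 + 26]
3. n2.wid = "kw"  ["kw"]
4. n3.env = -5  [len(A.wid) - 7]
5. n4.acc = true  [terminal]
6. n5.mk = -2  [terminal]
7. n3.val = "ru"  ["ru"]
8. n6.key = "rukw"  [C.val ++ A.wid]
9. n6.depth = -5  [len(C.val) - 7]
10. n6.env = 11  [len(C.val) + 9]
11. n7.acc = false  [terminal]
12. n8.acc = true  [terminal]
13. n9.ok = false  [terminal]
14. n6.hot = 0  [B.depth + 5]
15. n10.key = "mkw"  ["m" ++ A.wid]
16. n10.depth = 16  [16]
17. n10.env = 26  [B₀.hot + 26]
18. n11.lim = 4  [terminal]
19. n10.hot = 29  [29]
20. n2.lim = false  [B₁.hot == B₀.hot]
21. n2.acc = 24  [B₀.hot + B₁.hot - 5]
22. n12.mk = 17  [terminal]
23. n1.key = 16  [A.acc - 8]
24. n1.val = 29  [S.wid + 9]
25. n0.key = 23  [S₁.val * 3 - 64]
26. n0.val = 6  [6]

false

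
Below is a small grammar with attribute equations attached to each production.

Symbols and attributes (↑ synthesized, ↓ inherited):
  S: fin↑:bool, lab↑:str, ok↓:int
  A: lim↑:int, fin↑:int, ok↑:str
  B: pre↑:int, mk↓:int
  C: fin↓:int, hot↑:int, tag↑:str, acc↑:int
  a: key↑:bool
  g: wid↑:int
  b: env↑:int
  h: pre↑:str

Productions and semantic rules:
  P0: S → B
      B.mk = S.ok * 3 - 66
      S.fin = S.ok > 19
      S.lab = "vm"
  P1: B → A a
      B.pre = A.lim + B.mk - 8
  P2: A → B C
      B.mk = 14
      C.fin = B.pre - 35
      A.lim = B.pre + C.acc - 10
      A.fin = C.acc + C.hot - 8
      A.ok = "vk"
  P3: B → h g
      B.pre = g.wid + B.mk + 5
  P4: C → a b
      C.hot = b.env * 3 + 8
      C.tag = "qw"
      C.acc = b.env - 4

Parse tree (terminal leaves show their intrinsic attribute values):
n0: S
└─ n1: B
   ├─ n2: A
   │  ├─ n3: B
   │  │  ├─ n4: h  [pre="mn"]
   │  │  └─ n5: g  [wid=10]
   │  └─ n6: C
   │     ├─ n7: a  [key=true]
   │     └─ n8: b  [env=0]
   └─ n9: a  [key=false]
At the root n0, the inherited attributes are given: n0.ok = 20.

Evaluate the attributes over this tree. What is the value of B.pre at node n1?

1

1. n0.ok = 20  [given at root]
2. n1.mk = -6  [S.ok * 3 - 66]
3. n3.mk = 14  [14]
4. n4.pre = "mn"  [terminal]
5. n5.wid = 10  [terminal]
6. n3.pre = 29  [g.wid + B.mk + 5]
7. n6.fin = -6  [B.pre - 35]
8. n7.key = true  [terminal]
9. n8.env = 0  [terminal]
10. n6.hot = 8  [b.env * 3 + 8]
11. n6.tag = "qw"  ["qw"]
12. n6.acc = -4  [b.env - 4]
13. n2.lim = 15  [B.pre + C.acc - 10]
14. n2.fin = -4  [C.acc + C.hot - 8]
15. n2.ok = "vk"  ["vk"]
16. n9.key = false  [terminal]
17. n1.pre = 1  [A.lim + B.mk - 8]
18. n0.fin = true  [S.ok > 19]
19. n0.lab = "vm"  ["vm"]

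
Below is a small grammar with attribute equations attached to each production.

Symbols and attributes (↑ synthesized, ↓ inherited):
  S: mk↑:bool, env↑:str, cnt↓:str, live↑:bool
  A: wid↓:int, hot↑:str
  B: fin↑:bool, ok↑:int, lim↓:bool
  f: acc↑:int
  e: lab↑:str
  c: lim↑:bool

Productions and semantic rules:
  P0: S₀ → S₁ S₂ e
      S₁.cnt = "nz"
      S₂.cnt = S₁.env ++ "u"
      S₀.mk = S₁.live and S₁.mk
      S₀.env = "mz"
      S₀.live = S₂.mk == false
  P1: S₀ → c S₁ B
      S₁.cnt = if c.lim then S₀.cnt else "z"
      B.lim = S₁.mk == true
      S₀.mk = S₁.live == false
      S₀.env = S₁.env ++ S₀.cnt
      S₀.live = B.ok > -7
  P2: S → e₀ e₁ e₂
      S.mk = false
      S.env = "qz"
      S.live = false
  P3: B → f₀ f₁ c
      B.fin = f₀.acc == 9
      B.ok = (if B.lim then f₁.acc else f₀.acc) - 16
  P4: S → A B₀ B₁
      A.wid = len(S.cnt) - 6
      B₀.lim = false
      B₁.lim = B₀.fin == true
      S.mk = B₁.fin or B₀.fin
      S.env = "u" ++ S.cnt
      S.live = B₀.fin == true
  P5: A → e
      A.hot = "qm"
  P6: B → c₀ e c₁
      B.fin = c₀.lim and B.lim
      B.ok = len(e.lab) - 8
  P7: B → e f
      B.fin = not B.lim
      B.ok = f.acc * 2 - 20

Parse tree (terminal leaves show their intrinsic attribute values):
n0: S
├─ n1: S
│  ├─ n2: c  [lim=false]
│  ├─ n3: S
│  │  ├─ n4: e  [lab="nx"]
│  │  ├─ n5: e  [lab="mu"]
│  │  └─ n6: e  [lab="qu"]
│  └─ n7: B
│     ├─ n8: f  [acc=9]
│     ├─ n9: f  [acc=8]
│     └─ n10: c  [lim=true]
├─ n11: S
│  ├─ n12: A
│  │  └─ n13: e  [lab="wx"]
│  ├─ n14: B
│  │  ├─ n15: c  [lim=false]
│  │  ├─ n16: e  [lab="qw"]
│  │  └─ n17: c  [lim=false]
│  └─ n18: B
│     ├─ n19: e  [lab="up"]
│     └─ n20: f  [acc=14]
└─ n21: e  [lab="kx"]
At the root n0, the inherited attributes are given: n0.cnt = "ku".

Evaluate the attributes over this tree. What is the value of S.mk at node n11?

1. n0.cnt = "ku"  [given at root]
2. n1.cnt = "nz"  ["nz"]
3. n2.lim = false  [terminal]
4. n3.cnt = "z"  [if c.lim then S₀.cnt else "z"]
5. n4.lab = "nx"  [terminal]
6. n5.lab = "mu"  [terminal]
7. n6.lab = "qu"  [terminal]
8. n3.mk = false  [false]
9. n3.env = "qz"  ["qz"]
10. n3.live = false  [false]
11. n7.lim = false  [S₁.mk == true]
12. n8.acc = 9  [terminal]
13. n9.acc = 8  [terminal]
14. n10.lim = true  [terminal]
15. n7.fin = true  [f₀.acc == 9]
16. n7.ok = -7  [(if B.lim then f₁.acc else f₀.acc) - 16]
17. n1.mk = true  [S₁.live == false]
18. n1.env = "qznz"  [S₁.env ++ S₀.cnt]
19. n1.live = false  [B.ok > -7]
20. n11.cnt = "qznzu"  [S₁.env ++ "u"]
21. n12.wid = -1  [len(S.cnt) - 6]
22. n13.lab = "wx"  [terminal]
23. n12.hot = "qm"  ["qm"]
24. n14.lim = false  [false]
25. n15.lim = false  [terminal]
26. n16.lab = "qw"  [terminal]
27. n17.lim = false  [terminal]
28. n14.fin = false  [c₀.lim and B.lim]
29. n14.ok = -6  [len(e.lab) - 8]
30. n18.lim = false  [B₀.fin == true]
31. n19.lab = "up"  [terminal]
32. n20.acc = 14  [terminal]
33. n18.fin = true  [not B.lim]
34. n18.ok = 8  [f.acc * 2 - 20]
35. n11.mk = true  [B₁.fin or B₀.fin]
36. n11.env = "uqznzu"  ["u" ++ S.cnt]
37. n11.live = false  [B₀.fin == true]
38. n21.lab = "kx"  [terminal]
39. n0.mk = false  [S₁.live and S₁.mk]
40. n0.env = "mz"  ["mz"]
41. n0.live = false  [S₂.mk == false]

true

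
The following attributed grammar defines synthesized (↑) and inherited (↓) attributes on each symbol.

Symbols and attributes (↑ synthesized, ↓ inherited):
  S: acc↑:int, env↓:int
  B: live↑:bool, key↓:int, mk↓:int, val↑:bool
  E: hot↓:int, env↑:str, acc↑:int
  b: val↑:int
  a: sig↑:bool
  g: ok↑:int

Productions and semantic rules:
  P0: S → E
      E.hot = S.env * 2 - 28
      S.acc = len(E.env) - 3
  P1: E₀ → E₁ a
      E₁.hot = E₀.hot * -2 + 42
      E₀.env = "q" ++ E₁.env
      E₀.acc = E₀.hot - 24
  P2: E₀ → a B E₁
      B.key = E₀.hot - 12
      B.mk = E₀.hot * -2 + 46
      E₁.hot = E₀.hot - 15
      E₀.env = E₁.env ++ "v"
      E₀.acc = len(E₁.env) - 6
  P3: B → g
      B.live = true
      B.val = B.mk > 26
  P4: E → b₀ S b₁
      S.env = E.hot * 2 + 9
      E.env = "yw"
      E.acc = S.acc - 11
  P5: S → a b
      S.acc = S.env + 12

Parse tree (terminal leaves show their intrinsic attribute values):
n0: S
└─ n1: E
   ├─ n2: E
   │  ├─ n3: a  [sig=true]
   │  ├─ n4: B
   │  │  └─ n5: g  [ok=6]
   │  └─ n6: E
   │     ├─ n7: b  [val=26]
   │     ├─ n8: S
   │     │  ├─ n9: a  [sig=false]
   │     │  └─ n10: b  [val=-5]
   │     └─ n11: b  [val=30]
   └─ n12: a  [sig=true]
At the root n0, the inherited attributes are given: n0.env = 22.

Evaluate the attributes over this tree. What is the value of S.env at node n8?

1. n0.env = 22  [given at root]
2. n1.hot = 16  [S.env * 2 - 28]
3. n2.hot = 10  [E₀.hot * -2 + 42]
4. n3.sig = true  [terminal]
5. n4.key = -2  [E₀.hot - 12]
6. n4.mk = 26  [E₀.hot * -2 + 46]
7. n5.ok = 6  [terminal]
8. n4.live = true  [true]
9. n4.val = false  [B.mk > 26]
10. n6.hot = -5  [E₀.hot - 15]
11. n7.val = 26  [terminal]
12. n8.env = -1  [E.hot * 2 + 9]
13. n9.sig = false  [terminal]
14. n10.val = -5  [terminal]
15. n8.acc = 11  [S.env + 12]
16. n11.val = 30  [terminal]
17. n6.env = "yw"  ["yw"]
18. n6.acc = 0  [S.acc - 11]
19. n2.env = "ywv"  [E₁.env ++ "v"]
20. n2.acc = -4  [len(E₁.env) - 6]
21. n12.sig = true  [terminal]
22. n1.env = "qywv"  ["q" ++ E₁.env]
23. n1.acc = -8  [E₀.hot - 24]
24. n0.acc = 1  [len(E.env) - 3]

-1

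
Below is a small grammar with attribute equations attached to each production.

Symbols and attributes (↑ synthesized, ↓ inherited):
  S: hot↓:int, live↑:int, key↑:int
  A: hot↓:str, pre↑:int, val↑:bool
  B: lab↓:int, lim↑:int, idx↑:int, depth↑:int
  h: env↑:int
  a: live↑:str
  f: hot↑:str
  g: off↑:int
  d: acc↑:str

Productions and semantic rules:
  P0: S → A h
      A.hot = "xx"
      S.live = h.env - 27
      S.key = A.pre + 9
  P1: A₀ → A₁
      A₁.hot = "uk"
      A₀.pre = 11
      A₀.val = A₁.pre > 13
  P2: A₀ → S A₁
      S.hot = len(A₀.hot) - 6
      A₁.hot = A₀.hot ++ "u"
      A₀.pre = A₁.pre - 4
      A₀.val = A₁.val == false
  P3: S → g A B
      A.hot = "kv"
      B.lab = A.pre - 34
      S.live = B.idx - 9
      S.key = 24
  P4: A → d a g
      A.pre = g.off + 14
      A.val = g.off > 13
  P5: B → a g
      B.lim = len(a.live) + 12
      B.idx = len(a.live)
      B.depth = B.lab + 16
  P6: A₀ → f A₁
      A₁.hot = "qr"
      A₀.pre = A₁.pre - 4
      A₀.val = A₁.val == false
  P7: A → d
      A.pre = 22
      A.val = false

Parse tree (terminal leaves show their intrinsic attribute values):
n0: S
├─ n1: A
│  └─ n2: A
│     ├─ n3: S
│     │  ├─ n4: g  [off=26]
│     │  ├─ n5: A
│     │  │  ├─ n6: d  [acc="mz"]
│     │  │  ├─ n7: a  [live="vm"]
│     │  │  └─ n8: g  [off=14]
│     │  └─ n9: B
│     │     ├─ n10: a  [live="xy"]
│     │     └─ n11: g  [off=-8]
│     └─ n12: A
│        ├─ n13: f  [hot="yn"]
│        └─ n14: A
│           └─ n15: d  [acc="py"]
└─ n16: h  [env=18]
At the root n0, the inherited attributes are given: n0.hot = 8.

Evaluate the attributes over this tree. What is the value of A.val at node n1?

true

1. n0.hot = 8  [given at root]
2. n1.hot = "xx"  ["xx"]
3. n2.hot = "uk"  ["uk"]
4. n3.hot = -4  [len(A₀.hot) - 6]
5. n4.off = 26  [terminal]
6. n5.hot = "kv"  ["kv"]
7. n6.acc = "mz"  [terminal]
8. n7.live = "vm"  [terminal]
9. n8.off = 14  [terminal]
10. n5.pre = 28  [g.off + 14]
11. n5.val = true  [g.off > 13]
12. n9.lab = -6  [A.pre - 34]
13. n10.live = "xy"  [terminal]
14. n11.off = -8  [terminal]
15. n9.lim = 14  [len(a.live) + 12]
16. n9.idx = 2  [len(a.live)]
17. n9.depth = 10  [B.lab + 16]
18. n3.live = -7  [B.idx - 9]
19. n3.key = 24  [24]
20. n12.hot = "uku"  [A₀.hot ++ "u"]
21. n13.hot = "yn"  [terminal]
22. n14.hot = "qr"  ["qr"]
23. n15.acc = "py"  [terminal]
24. n14.pre = 22  [22]
25. n14.val = false  [false]
26. n12.pre = 18  [A₁.pre - 4]
27. n12.val = true  [A₁.val == false]
28. n2.pre = 14  [A₁.pre - 4]
29. n2.val = false  [A₁.val == false]
30. n1.pre = 11  [11]
31. n1.val = true  [A₁.pre > 13]
32. n16.env = 18  [terminal]
33. n0.live = -9  [h.env - 27]
34. n0.key = 20  [A.pre + 9]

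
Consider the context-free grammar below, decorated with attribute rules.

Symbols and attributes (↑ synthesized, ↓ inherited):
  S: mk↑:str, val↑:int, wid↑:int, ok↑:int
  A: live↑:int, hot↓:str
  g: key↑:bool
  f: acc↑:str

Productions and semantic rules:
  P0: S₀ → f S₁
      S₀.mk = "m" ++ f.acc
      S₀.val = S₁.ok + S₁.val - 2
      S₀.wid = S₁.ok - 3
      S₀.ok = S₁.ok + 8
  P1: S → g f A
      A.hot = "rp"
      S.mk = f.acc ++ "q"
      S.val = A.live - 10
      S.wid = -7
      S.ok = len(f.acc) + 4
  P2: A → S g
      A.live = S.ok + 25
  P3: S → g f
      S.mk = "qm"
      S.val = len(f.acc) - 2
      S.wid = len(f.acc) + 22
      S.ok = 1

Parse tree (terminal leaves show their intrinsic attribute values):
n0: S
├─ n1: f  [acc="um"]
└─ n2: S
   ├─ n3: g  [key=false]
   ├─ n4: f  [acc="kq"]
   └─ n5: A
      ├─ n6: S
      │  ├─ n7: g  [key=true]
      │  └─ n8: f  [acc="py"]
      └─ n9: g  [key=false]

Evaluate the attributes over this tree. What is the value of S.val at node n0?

20

1. n1.acc = "um"  [terminal]
2. n3.key = false  [terminal]
3. n4.acc = "kq"  [terminal]
4. n5.hot = "rp"  ["rp"]
5. n7.key = true  [terminal]
6. n8.acc = "py"  [terminal]
7. n6.mk = "qm"  ["qm"]
8. n6.val = 0  [len(f.acc) - 2]
9. n6.wid = 24  [len(f.acc) + 22]
10. n6.ok = 1  [1]
11. n9.key = false  [terminal]
12. n5.live = 26  [S.ok + 25]
13. n2.mk = "kqq"  [f.acc ++ "q"]
14. n2.val = 16  [A.live - 10]
15. n2.wid = -7  [-7]
16. n2.ok = 6  [len(f.acc) + 4]
17. n0.mk = "mum"  ["m" ++ f.acc]
18. n0.val = 20  [S₁.ok + S₁.val - 2]
19. n0.wid = 3  [S₁.ok - 3]
20. n0.ok = 14  [S₁.ok + 8]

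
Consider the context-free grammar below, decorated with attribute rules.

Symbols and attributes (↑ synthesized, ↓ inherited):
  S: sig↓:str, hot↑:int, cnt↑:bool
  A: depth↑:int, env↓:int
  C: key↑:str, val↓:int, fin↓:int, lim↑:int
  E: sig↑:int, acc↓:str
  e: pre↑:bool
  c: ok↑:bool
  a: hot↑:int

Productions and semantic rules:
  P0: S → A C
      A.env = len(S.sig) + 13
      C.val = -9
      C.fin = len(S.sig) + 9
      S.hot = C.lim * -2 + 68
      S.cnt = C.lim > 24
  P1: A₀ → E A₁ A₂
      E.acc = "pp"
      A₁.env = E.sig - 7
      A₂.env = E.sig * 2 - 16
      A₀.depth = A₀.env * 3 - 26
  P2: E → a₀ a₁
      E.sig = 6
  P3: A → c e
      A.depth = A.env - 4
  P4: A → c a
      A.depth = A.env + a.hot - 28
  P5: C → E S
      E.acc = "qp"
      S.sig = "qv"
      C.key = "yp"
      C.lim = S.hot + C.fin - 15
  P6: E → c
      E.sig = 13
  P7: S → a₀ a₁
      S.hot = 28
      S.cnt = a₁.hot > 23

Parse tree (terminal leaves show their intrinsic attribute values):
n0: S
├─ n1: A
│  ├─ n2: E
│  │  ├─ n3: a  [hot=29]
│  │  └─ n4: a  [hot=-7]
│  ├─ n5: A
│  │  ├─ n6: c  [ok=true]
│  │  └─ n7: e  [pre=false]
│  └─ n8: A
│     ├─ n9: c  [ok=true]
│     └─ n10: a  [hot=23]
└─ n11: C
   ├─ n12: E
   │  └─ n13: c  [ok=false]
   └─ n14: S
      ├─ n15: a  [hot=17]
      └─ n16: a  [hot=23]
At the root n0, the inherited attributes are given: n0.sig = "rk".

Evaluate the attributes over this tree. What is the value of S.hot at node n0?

1. n0.sig = "rk"  [given at root]
2. n1.env = 15  [len(S.sig) + 13]
3. n2.acc = "pp"  ["pp"]
4. n3.hot = 29  [terminal]
5. n4.hot = -7  [terminal]
6. n2.sig = 6  [6]
7. n5.env = -1  [E.sig - 7]
8. n6.ok = true  [terminal]
9. n7.pre = false  [terminal]
10. n5.depth = -5  [A.env - 4]
11. n8.env = -4  [E.sig * 2 - 16]
12. n9.ok = true  [terminal]
13. n10.hot = 23  [terminal]
14. n8.depth = -9  [A.env + a.hot - 28]
15. n1.depth = 19  [A₀.env * 3 - 26]
16. n11.val = -9  [-9]
17. n11.fin = 11  [len(S.sig) + 9]
18. n12.acc = "qp"  ["qp"]
19. n13.ok = false  [terminal]
20. n12.sig = 13  [13]
21. n14.sig = "qv"  ["qv"]
22. n15.hot = 17  [terminal]
23. n16.hot = 23  [terminal]
24. n14.hot = 28  [28]
25. n14.cnt = false  [a₁.hot > 23]
26. n11.key = "yp"  ["yp"]
27. n11.lim = 24  [S.hot + C.fin - 15]
28. n0.hot = 20  [C.lim * -2 + 68]
29. n0.cnt = false  [C.lim > 24]

20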